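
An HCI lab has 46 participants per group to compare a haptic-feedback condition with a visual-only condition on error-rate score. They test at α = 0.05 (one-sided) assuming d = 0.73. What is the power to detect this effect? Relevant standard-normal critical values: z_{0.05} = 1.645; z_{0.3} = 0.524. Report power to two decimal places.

power ≈ 0.97

For two equal groups, power = Φ(d·√(n/2) − z_{α}).
d·√(n/2) = 0.73 × √(46/2) = 0.73 × 4.796 = 3.501.
z_β = 3.501 − 1.645 = 1.856.
Power = Φ(1.856) = 0.968.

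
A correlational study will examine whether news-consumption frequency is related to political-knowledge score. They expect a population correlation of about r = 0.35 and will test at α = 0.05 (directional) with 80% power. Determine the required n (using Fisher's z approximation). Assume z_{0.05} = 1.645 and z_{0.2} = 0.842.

Fisher's z: C = ½·ln((1+r)/(1−r)) = ½·ln(2.0769) = 0.3654.
n = ((z_{α} + z_β)/C)² + 3.
(1.645 + 0.842) / 0.3654 = 2.487 / 0.3654 = 6.806.
n = 6.806² + 3 = 46.32 + 3 = 49.3.
Round up.

n = 50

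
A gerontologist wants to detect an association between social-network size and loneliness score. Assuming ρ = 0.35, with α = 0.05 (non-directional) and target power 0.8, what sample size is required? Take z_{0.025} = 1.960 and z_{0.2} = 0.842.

Fisher's z: C = ½·ln((1+r)/(1−r)) = ½·ln(2.0769) = 0.3654.
n = ((z_{α/2} + z_β)/C)² + 3.
(1.960 + 0.842) / 0.3654 = 2.802 / 0.3654 = 7.668.
n = 7.668² + 3 = 58.80 + 3 = 61.8.
Round up.

n = 62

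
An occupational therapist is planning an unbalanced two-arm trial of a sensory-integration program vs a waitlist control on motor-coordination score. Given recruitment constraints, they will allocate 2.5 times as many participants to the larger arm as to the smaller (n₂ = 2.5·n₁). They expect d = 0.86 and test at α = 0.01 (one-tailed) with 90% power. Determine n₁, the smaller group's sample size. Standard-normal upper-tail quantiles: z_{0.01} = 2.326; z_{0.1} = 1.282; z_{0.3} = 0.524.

n₁ = 25

With allocation ratio k = n₂/n₁ = 2.5, Var(x̄₁−x̄₂) = σ²(1/n₁ + 1/(k·n₁)) = σ²·(k+1)/(k·n₁).
So n₁ = (1 + 1/k)·((z_{α} + z_β)/d)² = 1.400 × (3.608/0.86)².
n₁ = 1.400 × 17.60 = 24.6.
Round up: n₁ = 25, giving n₂ = ⌈2.5 × 25⌉ = ⌈62.5⌉ = 63.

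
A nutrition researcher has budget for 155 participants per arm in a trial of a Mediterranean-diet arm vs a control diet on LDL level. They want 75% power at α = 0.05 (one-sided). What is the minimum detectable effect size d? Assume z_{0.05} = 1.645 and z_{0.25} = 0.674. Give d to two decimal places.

For two independent groups of n = 155 each: d_min = (z_{α} + z_β)·√(2/n).
z-sum = 1.645 + 0.674 = 2.319.
d_min = 2.319 × √(2/155) = 2.319 × 0.1136 = 0.263.

d_min ≈ 0.26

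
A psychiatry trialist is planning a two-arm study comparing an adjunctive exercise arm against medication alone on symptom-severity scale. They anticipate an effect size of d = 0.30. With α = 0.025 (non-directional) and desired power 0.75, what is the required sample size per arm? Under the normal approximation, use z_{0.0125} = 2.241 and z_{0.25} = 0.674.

For two independent groups with equal n: n = 2·((z_{α/2} + z_β) / d)².
z_{α/2} + z_β = 2.241 + 0.674 = 2.915.
n = 2 × (2.915 / 0.30)² = 2 × 9.717² = 2 × 94.41 = 188.8.
Round up to the next whole participant.

n = 189 per group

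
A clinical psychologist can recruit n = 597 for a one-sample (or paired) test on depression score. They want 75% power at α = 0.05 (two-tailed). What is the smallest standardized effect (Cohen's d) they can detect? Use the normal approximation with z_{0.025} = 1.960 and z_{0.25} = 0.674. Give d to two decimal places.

d_min ≈ 0.11

For a single sample (or paired design) of n = 597: d_min = (z_{α/2} + z_β)/√n.
z-sum = 1.960 + 0.674 = 2.634.
d_min = 2.634 / √597 = 2.634 / 24.434 = 0.108.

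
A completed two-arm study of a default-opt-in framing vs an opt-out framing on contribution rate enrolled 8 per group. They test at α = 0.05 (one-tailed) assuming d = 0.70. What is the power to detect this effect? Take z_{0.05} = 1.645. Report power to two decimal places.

For two equal groups, power = Φ(d·√(n/2) − z_{α}).
d·√(n/2) = 0.70 × √(8/2) = 0.70 × 2.000 = 1.400.
z_β = 1.400 − 1.645 = -0.245.
Power = Φ(-0.245) = 0.403.

power ≈ 0.40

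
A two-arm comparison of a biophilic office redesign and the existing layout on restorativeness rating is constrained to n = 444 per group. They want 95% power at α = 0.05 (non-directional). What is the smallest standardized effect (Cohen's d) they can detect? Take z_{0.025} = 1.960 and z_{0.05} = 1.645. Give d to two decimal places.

d_min ≈ 0.24

For two independent groups of n = 444 each: d_min = (z_{α/2} + z_β)·√(2/n).
z-sum = 1.960 + 1.645 = 3.605.
d_min = 3.605 × √(2/444) = 3.605 × 0.0671 = 0.242.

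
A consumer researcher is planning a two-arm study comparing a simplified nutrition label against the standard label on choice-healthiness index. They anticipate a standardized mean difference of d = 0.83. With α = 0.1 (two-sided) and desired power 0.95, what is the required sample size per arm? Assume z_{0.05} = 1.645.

n = 32 per group

For two independent groups with equal n: n = 2·((z_{α/2} + z_β) / d)².
z_{α/2} + z_β = 1.645 + 1.645 = 3.290.
n = 2 × (3.290 / 0.83)² = 2 × 3.964² = 2 × 15.71 = 31.4.
Round up to the next whole participant.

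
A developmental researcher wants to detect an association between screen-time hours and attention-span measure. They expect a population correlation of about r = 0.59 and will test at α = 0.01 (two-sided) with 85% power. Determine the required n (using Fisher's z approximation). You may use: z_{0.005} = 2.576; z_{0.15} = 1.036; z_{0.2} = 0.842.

n = 32

Fisher's z: C = ½·ln((1+r)/(1−r)) = ½·ln(3.8780) = 0.6777.
n = ((z_{α/2} + z_β)/C)² + 3.
(2.576 + 1.036) / 0.6777 = 3.612 / 0.6777 = 5.330.
n = 5.330² + 3 = 28.41 + 3 = 31.4.
Round up.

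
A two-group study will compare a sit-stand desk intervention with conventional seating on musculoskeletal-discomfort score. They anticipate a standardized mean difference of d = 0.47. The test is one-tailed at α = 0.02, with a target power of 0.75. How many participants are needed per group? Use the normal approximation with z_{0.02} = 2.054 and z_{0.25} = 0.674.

n = 68 per group

For two independent groups with equal n: n = 2·((z_{α} + z_β) / d)².
z_{α} + z_β = 2.054 + 0.674 = 2.728.
n = 2 × (2.728 / 0.47)² = 2 × 5.804² = 2 × 33.69 = 67.4.
Round up to the next whole participant.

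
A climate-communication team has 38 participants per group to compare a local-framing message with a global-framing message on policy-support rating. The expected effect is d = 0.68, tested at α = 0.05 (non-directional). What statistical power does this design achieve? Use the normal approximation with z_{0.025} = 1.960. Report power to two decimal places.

power ≈ 0.84

For two equal groups, power = Φ(d·√(n/2) − z_{α/2}).
d·√(n/2) = 0.68 × √(38/2) = 0.68 × 4.359 = 2.964.
z_β = 2.964 − 1.960 = 1.004.
Power = Φ(1.004) = 0.842.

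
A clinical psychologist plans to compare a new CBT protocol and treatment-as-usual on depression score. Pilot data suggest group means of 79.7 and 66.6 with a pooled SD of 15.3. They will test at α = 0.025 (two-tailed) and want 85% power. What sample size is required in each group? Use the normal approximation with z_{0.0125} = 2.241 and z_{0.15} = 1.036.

Cohen's d = |M₁ − M₂| / SD_pooled = |79.7 − 66.6| / 15.3 = 13.1 / 15.3 = 0.856.
For two independent groups with equal n: n = 2·((z_{α/2} + z_β) / d)².
z_{α/2} + z_β = 2.241 + 1.036 = 3.277.
n = 2 × (3.277 / 0.856)² = 2 × 3.828² = 2 × 14.66 = 29.3.
Round up to the next whole participant.

n = 30 per group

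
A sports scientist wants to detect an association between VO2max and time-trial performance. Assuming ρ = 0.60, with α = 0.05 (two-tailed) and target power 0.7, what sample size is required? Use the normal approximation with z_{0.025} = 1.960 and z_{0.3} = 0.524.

Fisher's z: C = ½·ln((1+r)/(1−r)) = ½·ln(4.0000) = 0.6931.
n = ((z_{α/2} + z_β)/C)² + 3.
(1.960 + 0.524) / 0.6931 = 2.484 / 0.6931 = 3.584.
n = 3.584² + 3 = 12.84 + 3 = 15.8.
Round up.

n = 16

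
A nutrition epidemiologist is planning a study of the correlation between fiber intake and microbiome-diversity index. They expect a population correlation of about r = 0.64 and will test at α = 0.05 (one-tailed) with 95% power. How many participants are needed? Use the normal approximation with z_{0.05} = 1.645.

Fisher's z: C = ½·ln((1+r)/(1−r)) = ½·ln(4.5556) = 0.7582.
n = ((z_{α} + z_β)/C)² + 3.
(1.645 + 1.645) / 0.7582 = 3.290 / 0.7582 = 4.339.
n = 4.339² + 3 = 18.83 + 3 = 21.8.
Round up.

n = 22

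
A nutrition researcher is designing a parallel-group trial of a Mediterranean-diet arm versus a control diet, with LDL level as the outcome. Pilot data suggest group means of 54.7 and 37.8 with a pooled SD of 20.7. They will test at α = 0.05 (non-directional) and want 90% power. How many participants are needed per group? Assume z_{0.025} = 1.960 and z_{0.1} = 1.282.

n = 32 per group

Cohen's d = |M₁ − M₂| / SD_pooled = |54.7 − 37.8| / 20.7 = 16.9 / 20.7 = 0.816.
For two independent groups with equal n: n = 2·((z_{α/2} + z_β) / d)².
z_{α/2} + z_β = 1.960 + 1.282 = 3.242.
n = 2 × (3.242 / 0.816)² = 2 × 3.973² = 2 × 15.79 = 31.6.
Round up to the next whole participant.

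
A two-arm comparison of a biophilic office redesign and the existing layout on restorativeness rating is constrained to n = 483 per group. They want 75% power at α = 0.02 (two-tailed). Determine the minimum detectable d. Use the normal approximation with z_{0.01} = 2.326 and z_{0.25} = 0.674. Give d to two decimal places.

d_min ≈ 0.19

For two independent groups of n = 483 each: d_min = (z_{α/2} + z_β)·√(2/n).
z-sum = 2.326 + 0.674 = 3.000.
d_min = 3.000 × √(2/483) = 3.000 × 0.0643 = 0.193.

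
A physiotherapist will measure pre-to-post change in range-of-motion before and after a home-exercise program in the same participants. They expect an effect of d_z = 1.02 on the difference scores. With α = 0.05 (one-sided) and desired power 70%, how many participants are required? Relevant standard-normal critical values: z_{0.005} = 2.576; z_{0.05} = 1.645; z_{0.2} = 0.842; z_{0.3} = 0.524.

n = 5 pairs

For a paired (one-sample on differences) test: n = ((z_{α} + z_β) / d)².
z_{α} + z_β = 1.645 + 0.524 = 2.169.
n = (2.169 / 1.02)² = 2.126² = 4.52.
Round up.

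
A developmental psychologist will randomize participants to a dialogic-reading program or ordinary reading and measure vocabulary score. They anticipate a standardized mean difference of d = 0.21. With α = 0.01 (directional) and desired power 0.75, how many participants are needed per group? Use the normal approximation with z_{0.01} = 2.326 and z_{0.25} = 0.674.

n = 409 per group

For two independent groups with equal n: n = 2·((z_{α} + z_β) / d)².
z_{α} + z_β = 2.326 + 0.674 = 3.000.
n = 2 × (3.000 / 0.21)² = 2 × 14.286² = 2 × 204.08 = 408.2.
Round up to the next whole participant.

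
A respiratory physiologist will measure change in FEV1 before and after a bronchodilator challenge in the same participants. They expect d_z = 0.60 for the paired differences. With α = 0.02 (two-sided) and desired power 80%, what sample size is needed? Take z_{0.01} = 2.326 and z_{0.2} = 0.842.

For a paired (one-sample on differences) test: n = ((z_{α/2} + z_β) / d)².
z_{α/2} + z_β = 2.326 + 0.842 = 3.168.
n = (3.168 / 0.60)² = 5.280² = 27.88.
Round up.

n = 28 pairs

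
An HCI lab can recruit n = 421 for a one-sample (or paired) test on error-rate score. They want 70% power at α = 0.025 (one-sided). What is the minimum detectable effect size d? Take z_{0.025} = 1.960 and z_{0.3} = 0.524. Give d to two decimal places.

d_min ≈ 0.12

For a single sample (or paired design) of n = 421: d_min = (z_{α} + z_β)/√n.
z-sum = 1.960 + 0.524 = 2.484.
d_min = 2.484 / √421 = 2.484 / 20.518 = 0.121.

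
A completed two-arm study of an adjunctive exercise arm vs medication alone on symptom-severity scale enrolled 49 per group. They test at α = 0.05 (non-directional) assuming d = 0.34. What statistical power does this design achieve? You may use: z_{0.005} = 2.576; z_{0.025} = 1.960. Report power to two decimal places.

For two equal groups, power = Φ(d·√(n/2) − z_{α/2}).
d·√(n/2) = 0.34 × √(49/2) = 0.34 × 4.950 = 1.683.
z_β = 1.683 − 1.960 = -0.277.
Power = Φ(-0.277) = 0.391.

power ≈ 0.39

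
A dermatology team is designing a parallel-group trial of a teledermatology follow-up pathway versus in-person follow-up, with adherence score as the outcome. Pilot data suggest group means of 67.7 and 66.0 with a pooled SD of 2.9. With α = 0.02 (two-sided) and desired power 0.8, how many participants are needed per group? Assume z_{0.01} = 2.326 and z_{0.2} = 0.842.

Cohen's d = |M₁ − M₂| / SD_pooled = |67.7 − 66.0| / 2.9 = 1.7 / 2.9 = 0.586.
For two independent groups with equal n: n = 2·((z_{α/2} + z_β) / d)².
z_{α/2} + z_β = 2.326 + 0.842 = 3.168.
n = 2 × (3.168 / 0.586)² = 2 × 5.406² = 2 × 29.23 = 58.5.
Round up to the next whole participant.

n = 59 per group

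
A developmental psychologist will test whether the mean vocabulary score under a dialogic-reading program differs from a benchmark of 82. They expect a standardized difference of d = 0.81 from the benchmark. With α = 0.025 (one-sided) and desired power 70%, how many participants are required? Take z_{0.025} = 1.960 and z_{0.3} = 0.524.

n = 10

For a one-sample test: n = ((z_{α} + z_β) / d)².
z_{α} + z_β = 1.960 + 0.524 = 2.484.
n = (2.484 / 0.81)² = 3.067² = 9.40.
Round up.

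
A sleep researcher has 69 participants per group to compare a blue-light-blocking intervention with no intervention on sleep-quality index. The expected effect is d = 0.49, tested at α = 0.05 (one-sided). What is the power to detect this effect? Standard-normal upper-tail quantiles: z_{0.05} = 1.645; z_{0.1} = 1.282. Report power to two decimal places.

For two equal groups, power = Φ(d·√(n/2) − z_{α}).
d·√(n/2) = 0.49 × √(69/2) = 0.49 × 5.874 = 2.878.
z_β = 2.878 − 1.645 = 1.233.
Power = Φ(1.233) = 0.891.

power ≈ 0.89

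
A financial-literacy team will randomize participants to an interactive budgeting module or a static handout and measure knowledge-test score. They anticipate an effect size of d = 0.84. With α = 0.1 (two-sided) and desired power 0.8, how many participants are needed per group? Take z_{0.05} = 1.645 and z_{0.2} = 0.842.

n = 18 per group

For two independent groups with equal n: n = 2·((z_{α/2} + z_β) / d)².
z_{α/2} + z_β = 1.645 + 0.842 = 2.487.
n = 2 × (2.487 / 0.84)² = 2 × 2.961² = 2 × 8.77 = 17.5.
Round up to the next whole participant.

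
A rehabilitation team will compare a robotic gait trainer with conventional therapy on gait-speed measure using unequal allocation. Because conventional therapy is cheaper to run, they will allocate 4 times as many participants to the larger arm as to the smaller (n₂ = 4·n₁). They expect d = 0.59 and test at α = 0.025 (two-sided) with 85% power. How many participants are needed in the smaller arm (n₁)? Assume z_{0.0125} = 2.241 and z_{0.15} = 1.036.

With allocation ratio k = n₂/n₁ = 4, Var(x̄₁−x̄₂) = σ²(1/n₁ + 1/(k·n₁)) = σ²·(k+1)/(k·n₁).
So n₁ = (1 + 1/k)·((z_{α/2} + z_β)/d)² = 1.250 × (3.277/0.59)².
n₁ = 1.250 × 30.85 = 38.6.
Round up: n₁ = 39, giving n₂ = 4 × 39 = 156.

n₁ = 39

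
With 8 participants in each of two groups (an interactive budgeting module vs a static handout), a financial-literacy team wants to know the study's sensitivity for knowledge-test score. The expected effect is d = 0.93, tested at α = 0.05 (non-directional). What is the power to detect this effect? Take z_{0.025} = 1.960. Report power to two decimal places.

For two equal groups, power = Φ(d·√(n/2) − z_{α/2}).
d·√(n/2) = 0.93 × √(8/2) = 0.93 × 2.000 = 1.860.
z_β = 1.860 − 1.960 = -0.100.
Power = Φ(-0.100) = 0.460.

power ≈ 0.46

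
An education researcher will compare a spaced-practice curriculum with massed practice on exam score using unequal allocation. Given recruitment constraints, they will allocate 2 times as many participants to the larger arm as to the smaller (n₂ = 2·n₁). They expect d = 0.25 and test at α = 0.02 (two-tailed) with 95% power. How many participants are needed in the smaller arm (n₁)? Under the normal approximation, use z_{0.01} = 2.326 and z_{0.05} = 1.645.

n₁ = 379

With allocation ratio k = n₂/n₁ = 2, Var(x̄₁−x̄₂) = σ²(1/n₁ + 1/(k·n₁)) = σ²·(k+1)/(k·n₁).
So n₁ = (1 + 1/k)·((z_{α/2} + z_β)/d)² = 1.500 × (3.971/0.25)².
n₁ = 1.500 × 252.30 = 378.5.
Round up: n₁ = 379, giving n₂ = 2 × 379 = 758.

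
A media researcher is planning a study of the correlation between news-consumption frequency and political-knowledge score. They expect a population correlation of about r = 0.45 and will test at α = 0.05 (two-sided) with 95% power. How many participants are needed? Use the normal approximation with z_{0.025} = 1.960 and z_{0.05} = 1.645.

n = 59

Fisher's z: C = ½·ln((1+r)/(1−r)) = ½·ln(2.6364) = 0.4847.
n = ((z_{α/2} + z_β)/C)² + 3.
(1.960 + 1.645) / 0.4847 = 3.605 / 0.4847 = 7.438.
n = 7.438² + 3 = 55.32 + 3 = 58.3.
Round up.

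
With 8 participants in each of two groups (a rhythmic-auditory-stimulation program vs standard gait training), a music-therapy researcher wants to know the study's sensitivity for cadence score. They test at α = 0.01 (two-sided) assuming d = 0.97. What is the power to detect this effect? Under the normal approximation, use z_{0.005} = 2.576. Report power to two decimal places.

power ≈ 0.26

For two equal groups, power = Φ(d·√(n/2) − z_{α/2}).
d·√(n/2) = 0.97 × √(8/2) = 0.97 × 2.000 = 1.940.
z_β = 1.940 − 2.576 = -0.636.
Power = Φ(-0.636) = 0.262.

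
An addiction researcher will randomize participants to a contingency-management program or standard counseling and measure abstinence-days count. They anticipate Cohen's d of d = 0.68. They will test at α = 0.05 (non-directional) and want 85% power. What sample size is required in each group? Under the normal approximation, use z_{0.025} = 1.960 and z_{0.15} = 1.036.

n = 39 per group

For two independent groups with equal n: n = 2·((z_{α/2} + z_β) / d)².
z_{α/2} + z_β = 1.960 + 1.036 = 2.996.
n = 2 × (2.996 / 0.68)² = 2 × 4.406² = 2 × 19.41 = 38.8.
Round up to the next whole participant.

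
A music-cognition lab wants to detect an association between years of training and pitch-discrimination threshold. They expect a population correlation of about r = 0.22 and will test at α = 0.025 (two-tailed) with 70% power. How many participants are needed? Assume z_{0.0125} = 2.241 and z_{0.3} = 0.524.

n = 156

Fisher's z: C = ½·ln((1+r)/(1−r)) = ½·ln(1.5641) = 0.2237.
n = ((z_{α/2} + z_β)/C)² + 3.
(2.241 + 0.524) / 0.2237 = 2.765 / 0.2237 = 12.360.
n = 12.360² + 3 = 152.78 + 3 = 155.8.
Round up.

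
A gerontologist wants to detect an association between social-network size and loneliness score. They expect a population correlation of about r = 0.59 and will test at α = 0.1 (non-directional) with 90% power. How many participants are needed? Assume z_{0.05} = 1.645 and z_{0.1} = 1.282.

Fisher's z: C = ½·ln((1+r)/(1−r)) = ½·ln(3.8780) = 0.6777.
n = ((z_{α/2} + z_β)/C)² + 3.
(1.645 + 1.282) / 0.6777 = 2.927 / 0.6777 = 4.319.
n = 4.319² + 3 = 18.65 + 3 = 21.7.
Round up.

n = 22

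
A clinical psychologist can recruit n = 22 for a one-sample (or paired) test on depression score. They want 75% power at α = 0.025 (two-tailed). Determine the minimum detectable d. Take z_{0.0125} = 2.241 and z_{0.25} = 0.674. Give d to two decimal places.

For a single sample (or paired design) of n = 22: d_min = (z_{α/2} + z_β)/√n.
z-sum = 2.241 + 0.674 = 2.915.
d_min = 2.915 / √22 = 2.915 / 4.690 = 0.621.

d_min ≈ 0.62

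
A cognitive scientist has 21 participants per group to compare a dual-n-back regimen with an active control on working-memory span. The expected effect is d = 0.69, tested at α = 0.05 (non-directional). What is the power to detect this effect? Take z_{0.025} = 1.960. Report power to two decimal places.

For two equal groups, power = Φ(d·√(n/2) − z_{α/2}).
d·√(n/2) = 0.69 × √(21/2) = 0.69 × 3.240 = 2.236.
z_β = 2.236 − 1.960 = 0.276.
Power = Φ(0.276) = 0.609.

power ≈ 0.61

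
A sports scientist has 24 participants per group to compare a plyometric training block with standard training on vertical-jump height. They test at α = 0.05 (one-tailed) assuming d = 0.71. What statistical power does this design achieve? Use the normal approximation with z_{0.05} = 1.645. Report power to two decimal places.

power ≈ 0.79

For two equal groups, power = Φ(d·√(n/2) − z_{α}).
d·√(n/2) = 0.71 × √(24/2) = 0.71 × 3.464 = 2.460.
z_β = 2.460 − 1.645 = 0.815.
Power = Φ(0.815) = 0.792.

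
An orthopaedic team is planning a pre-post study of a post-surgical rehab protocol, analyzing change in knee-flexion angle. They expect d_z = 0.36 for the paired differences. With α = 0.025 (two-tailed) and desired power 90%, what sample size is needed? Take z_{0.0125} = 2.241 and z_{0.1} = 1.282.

n = 96 pairs

For a paired (one-sample on differences) test: n = ((z_{α/2} + z_β) / d)².
z_{α/2} + z_β = 2.241 + 1.282 = 3.523.
n = (3.523 / 0.36)² = 9.786² = 95.77.
Round up.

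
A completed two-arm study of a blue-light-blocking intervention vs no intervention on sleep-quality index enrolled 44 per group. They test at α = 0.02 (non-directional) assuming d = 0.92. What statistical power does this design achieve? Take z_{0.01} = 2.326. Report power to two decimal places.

power ≈ 0.98

For two equal groups, power = Φ(d·√(n/2) − z_{α/2}).
d·√(n/2) = 0.92 × √(44/2) = 0.92 × 4.690 = 4.315.
z_β = 4.315 − 2.326 = 1.989.
Power = Φ(1.989) = 0.977.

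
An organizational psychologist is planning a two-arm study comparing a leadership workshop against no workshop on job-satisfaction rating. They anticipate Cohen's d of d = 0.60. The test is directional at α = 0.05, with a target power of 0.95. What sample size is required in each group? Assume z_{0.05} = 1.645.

For two independent groups with equal n: n = 2·((z_{α} + z_β) / d)².
z_{α} + z_β = 1.645 + 1.645 = 3.290.
n = 2 × (3.290 / 0.60)² = 2 × 5.483² = 2 × 30.07 = 60.1.
Round up to the next whole participant.

n = 61 per group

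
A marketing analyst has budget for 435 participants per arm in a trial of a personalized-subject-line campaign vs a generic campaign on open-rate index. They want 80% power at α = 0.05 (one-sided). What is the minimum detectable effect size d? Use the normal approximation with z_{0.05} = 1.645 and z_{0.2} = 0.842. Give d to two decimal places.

d_min ≈ 0.17

For two independent groups of n = 435 each: d_min = (z_{α} + z_β)·√(2/n).
z-sum = 1.645 + 0.842 = 2.487.
d_min = 2.487 × √(2/435) = 2.487 × 0.0678 = 0.169.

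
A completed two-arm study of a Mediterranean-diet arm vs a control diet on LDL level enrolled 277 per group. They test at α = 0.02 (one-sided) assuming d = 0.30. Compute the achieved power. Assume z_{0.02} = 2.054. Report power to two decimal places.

For two equal groups, power = Φ(d·√(n/2) − z_{α}).
d·√(n/2) = 0.30 × √(277/2) = 0.30 × 11.769 = 3.531.
z_β = 3.531 − 2.054 = 1.477.
Power = Φ(1.477) = 0.930.

power ≈ 0.93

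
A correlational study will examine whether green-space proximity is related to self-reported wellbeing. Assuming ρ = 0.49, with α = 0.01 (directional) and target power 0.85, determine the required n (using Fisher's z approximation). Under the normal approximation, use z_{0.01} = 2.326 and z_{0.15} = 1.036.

Fisher's z: C = ½·ln((1+r)/(1−r)) = ½·ln(2.9216) = 0.5361.
n = ((z_{α} + z_β)/C)² + 3.
(2.326 + 1.036) / 0.5361 = 3.362 / 0.5361 = 6.271.
n = 6.271² + 3 = 39.33 + 3 = 42.3.
Round up.

n = 43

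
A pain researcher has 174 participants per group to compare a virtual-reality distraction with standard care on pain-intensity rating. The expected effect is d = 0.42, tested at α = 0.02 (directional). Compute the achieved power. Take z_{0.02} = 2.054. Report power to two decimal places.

power ≈ 0.97

For two equal groups, power = Φ(d·√(n/2) − z_{α}).
d·√(n/2) = 0.42 × √(174/2) = 0.42 × 9.327 = 3.917.
z_β = 3.917 − 2.054 = 1.863.
Power = Φ(1.863) = 0.969.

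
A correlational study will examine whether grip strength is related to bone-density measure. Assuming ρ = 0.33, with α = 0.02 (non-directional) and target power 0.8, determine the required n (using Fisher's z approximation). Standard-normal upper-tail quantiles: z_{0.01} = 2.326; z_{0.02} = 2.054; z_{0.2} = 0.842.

n = 89

Fisher's z: C = ½·ln((1+r)/(1−r)) = ½·ln(1.9851) = 0.3428.
n = ((z_{α/2} + z_β)/C)² + 3.
(2.326 + 0.842) / 0.3428 = 3.168 / 0.3428 = 9.242.
n = 9.242² + 3 = 85.41 + 3 = 88.4.
Round up.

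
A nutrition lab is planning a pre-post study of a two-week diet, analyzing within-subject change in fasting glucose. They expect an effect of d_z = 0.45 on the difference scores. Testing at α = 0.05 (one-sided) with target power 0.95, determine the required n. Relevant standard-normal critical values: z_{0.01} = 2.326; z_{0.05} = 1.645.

n = 54 pairs

For a paired (one-sample on differences) test: n = ((z_{α} + z_β) / d)².
z_{α} + z_β = 1.645 + 1.645 = 3.290.
n = (3.290 / 0.45)² = 7.311² = 53.45.
Round up.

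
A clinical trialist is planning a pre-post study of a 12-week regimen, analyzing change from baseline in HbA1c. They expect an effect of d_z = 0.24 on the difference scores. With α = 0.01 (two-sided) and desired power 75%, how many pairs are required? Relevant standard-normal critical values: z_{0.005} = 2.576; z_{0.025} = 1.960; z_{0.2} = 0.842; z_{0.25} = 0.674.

n = 184 pairs

For a paired (one-sample on differences) test: n = ((z_{α/2} + z_β) / d)².
z_{α/2} + z_β = 2.576 + 0.674 = 3.250.
n = (3.250 / 0.24)² = 13.542² = 183.38.
Round up.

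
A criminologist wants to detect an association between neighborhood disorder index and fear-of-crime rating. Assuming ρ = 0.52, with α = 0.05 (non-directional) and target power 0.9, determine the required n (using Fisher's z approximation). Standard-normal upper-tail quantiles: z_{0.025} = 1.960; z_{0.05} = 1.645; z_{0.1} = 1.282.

n = 35

Fisher's z: C = ½·ln((1+r)/(1−r)) = ½·ln(3.1667) = 0.5763.
n = ((z_{α/2} + z_β)/C)² + 3.
(1.960 + 1.282) / 0.5763 = 3.242 / 0.5763 = 5.626.
n = 5.626² + 3 = 31.65 + 3 = 34.6.
Round up.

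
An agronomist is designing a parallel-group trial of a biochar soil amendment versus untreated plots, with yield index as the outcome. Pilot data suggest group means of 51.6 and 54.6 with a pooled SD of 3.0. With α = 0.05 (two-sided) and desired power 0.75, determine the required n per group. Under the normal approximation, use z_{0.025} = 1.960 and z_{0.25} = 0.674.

Cohen's d = |M₁ − M₂| / SD_pooled = |51.6 − 54.6| / 3.0 = 3.0 / 3.0 = 1.000.
For two independent groups with equal n: n = 2·((z_{α/2} + z_β) / d)².
z_{α/2} + z_β = 1.960 + 0.674 = 2.634.
n = 2 × (2.634 / 1.000)² = 2 × 2.634² = 2 × 6.94 = 13.9.
Round up to the next whole participant.

n = 14 per group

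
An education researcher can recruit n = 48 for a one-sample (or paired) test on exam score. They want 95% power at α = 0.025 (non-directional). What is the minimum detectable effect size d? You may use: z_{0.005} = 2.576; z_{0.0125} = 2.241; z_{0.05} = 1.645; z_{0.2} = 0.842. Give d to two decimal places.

d_min ≈ 0.56

For a single sample (or paired design) of n = 48: d_min = (z_{α/2} + z_β)/√n.
z-sum = 2.241 + 1.645 = 3.886.
d_min = 3.886 / √48 = 3.886 / 6.928 = 0.561.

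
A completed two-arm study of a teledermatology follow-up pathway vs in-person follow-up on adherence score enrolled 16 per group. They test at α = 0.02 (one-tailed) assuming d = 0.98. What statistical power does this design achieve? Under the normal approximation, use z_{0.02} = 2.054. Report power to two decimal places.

For two equal groups, power = Φ(d·√(n/2) − z_{α}).
d·√(n/2) = 0.98 × √(16/2) = 0.98 × 2.828 = 2.772.
z_β = 2.772 − 2.054 = 0.718.
Power = Φ(0.718) = 0.764.

power ≈ 0.76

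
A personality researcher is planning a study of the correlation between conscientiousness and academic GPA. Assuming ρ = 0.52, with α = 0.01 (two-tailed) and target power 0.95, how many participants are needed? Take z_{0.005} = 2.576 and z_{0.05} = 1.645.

Fisher's z: C = ½·ln((1+r)/(1−r)) = ½·ln(3.1667) = 0.5763.
n = ((z_{α/2} + z_β)/C)² + 3.
(2.576 + 1.645) / 0.5763 = 4.221 / 0.5763 = 7.324.
n = 7.324² + 3 = 53.65 + 3 = 56.6.
Round up.

n = 57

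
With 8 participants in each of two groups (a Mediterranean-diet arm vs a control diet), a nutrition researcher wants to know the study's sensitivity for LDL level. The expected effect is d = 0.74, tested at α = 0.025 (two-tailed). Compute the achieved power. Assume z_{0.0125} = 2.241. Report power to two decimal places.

For two equal groups, power = Φ(d·√(n/2) − z_{α/2}).
d·√(n/2) = 0.74 × √(8/2) = 0.74 × 2.000 = 1.480.
z_β = 1.480 − 2.241 = -0.761.
Power = Φ(-0.761) = 0.223.

power ≈ 0.22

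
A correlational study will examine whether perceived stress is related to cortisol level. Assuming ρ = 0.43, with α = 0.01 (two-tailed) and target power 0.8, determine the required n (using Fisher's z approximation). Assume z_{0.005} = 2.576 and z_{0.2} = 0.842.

n = 59

Fisher's z: C = ½·ln((1+r)/(1−r)) = ½·ln(2.5088) = 0.4599.
n = ((z_{α/2} + z_β)/C)² + 3.
(2.576 + 0.842) / 0.4599 = 3.418 / 0.4599 = 7.432.
n = 7.432² + 3 = 55.24 + 3 = 58.2.
Round up.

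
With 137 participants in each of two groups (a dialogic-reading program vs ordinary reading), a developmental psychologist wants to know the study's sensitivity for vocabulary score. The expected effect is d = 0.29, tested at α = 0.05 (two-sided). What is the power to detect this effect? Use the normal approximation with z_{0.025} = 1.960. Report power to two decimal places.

For two equal groups, power = Φ(d·√(n/2) − z_{α/2}).
d·√(n/2) = 0.29 × √(137/2) = 0.29 × 8.276 = 2.400.
z_β = 2.400 − 1.960 = 0.440.
Power = Φ(0.440) = 0.670.

power ≈ 0.67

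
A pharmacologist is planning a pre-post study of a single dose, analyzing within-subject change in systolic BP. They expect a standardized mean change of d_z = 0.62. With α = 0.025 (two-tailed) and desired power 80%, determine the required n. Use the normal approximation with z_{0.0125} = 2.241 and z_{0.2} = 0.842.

n = 25 pairs

For a paired (one-sample on differences) test: n = ((z_{α/2} + z_β) / d)².
z_{α/2} + z_β = 2.241 + 0.842 = 3.083.
n = (3.083 / 0.62)² = 4.973² = 24.73.
Round up.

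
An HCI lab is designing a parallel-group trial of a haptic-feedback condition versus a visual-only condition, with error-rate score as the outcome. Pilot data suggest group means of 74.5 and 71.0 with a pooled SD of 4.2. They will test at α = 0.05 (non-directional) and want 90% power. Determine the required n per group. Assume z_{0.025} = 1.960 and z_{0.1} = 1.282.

Cohen's d = |M₁ − M₂| / SD_pooled = |74.5 − 71.0| / 4.2 = 3.5 / 4.2 = 0.833.
For two independent groups with equal n: n = 2·((z_{α/2} + z_β) / d)².
z_{α/2} + z_β = 1.960 + 1.282 = 3.242.
n = 2 × (3.242 / 0.833)² = 2 × 3.892² = 2 × 15.15 = 30.3.
Round up to the next whole participant.

n = 31 per group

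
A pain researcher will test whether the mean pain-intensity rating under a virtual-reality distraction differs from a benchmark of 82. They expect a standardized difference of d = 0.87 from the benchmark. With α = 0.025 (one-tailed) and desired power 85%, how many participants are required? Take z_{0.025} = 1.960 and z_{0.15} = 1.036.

n = 12

For a one-sample test: n = ((z_{α} + z_β) / d)².
z_{α} + z_β = 1.960 + 1.036 = 2.996.
n = (2.996 / 0.87)² = 3.444² = 11.86.
Round up.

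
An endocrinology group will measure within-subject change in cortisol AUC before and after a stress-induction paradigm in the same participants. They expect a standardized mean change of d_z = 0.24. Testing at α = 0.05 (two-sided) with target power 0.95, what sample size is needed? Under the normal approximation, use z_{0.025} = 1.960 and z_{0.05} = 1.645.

n = 226 pairs

For a paired (one-sample on differences) test: n = ((z_{α/2} + z_β) / d)².
z_{α/2} + z_β = 1.960 + 1.645 = 3.605.
n = (3.605 / 0.24)² = 15.021² = 225.63.
Round up.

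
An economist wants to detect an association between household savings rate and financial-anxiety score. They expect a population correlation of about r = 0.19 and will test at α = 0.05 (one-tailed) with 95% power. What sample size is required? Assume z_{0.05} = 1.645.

n = 296

Fisher's z: C = ½·ln((1+r)/(1−r)) = ½·ln(1.4691) = 0.1923.
n = ((z_{α} + z_β)/C)² + 3.
(1.645 + 1.645) / 0.1923 = 3.290 / 0.1923 = 17.109.
n = 17.109² + 3 = 292.71 + 3 = 295.7.
Round up.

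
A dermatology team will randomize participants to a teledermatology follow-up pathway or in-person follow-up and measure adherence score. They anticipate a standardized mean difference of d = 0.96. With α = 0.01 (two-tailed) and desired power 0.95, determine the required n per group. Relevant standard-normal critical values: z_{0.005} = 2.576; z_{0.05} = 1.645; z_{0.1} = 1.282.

n = 39 per group

For two independent groups with equal n: n = 2·((z_{α/2} + z_β) / d)².
z_{α/2} + z_β = 2.576 + 1.645 = 4.221.
n = 2 × (4.221 / 0.96)² = 2 × 4.397² = 2 × 19.33 = 38.7.
Round up to the next whole participant.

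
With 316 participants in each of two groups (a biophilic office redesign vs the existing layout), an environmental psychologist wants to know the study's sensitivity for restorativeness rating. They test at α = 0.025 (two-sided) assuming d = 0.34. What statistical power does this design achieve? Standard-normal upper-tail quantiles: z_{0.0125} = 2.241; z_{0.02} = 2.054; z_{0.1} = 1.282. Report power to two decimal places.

power ≈ 0.98

For two equal groups, power = Φ(d·√(n/2) − z_{α/2}).
d·√(n/2) = 0.34 × √(316/2) = 0.34 × 12.570 = 4.274.
z_β = 4.274 − 2.241 = 2.033.
Power = Φ(2.033) = 0.979.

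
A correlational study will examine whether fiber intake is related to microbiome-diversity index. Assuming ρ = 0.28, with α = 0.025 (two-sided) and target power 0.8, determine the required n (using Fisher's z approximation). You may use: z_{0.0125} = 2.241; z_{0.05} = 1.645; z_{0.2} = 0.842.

n = 118

Fisher's z: C = ½·ln((1+r)/(1−r)) = ½·ln(1.7778) = 0.2877.
n = ((z_{α/2} + z_β)/C)² + 3.
(2.241 + 0.842) / 0.2877 = 3.083 / 0.2877 = 10.716.
n = 10.716² + 3 = 114.83 + 3 = 117.8.
Round up.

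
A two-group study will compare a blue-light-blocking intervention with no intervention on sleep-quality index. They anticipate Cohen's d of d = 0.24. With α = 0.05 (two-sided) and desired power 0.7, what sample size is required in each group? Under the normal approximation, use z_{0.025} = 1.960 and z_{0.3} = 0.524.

n = 215 per group

For two independent groups with equal n: n = 2·((z_{α/2} + z_β) / d)².
z_{α/2} + z_β = 1.960 + 0.524 = 2.484.
n = 2 × (2.484 / 0.24)² = 2 × 10.350² = 2 × 107.12 = 214.2.
Round up to the next whole participant.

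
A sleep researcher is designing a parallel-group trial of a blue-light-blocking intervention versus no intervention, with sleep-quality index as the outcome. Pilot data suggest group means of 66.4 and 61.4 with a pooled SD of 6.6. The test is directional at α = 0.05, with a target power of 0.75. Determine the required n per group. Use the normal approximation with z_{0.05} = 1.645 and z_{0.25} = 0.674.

n = 19 per group

Cohen's d = |M₁ − M₂| / SD_pooled = |66.4 − 61.4| / 6.6 = 5.0 / 6.6 = 0.758.
For two independent groups with equal n: n = 2·((z_{α} + z_β) / d)².
z_{α} + z_β = 1.645 + 0.674 = 2.319.
n = 2 × (2.319 / 0.758)² = 2 × 3.059² = 2 × 9.36 = 18.7.
Round up to the next whole participant.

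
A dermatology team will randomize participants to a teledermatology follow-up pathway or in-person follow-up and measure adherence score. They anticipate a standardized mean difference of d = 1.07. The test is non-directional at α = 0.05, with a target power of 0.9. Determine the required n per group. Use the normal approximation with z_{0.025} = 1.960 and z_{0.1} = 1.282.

n = 19 per group

For two independent groups with equal n: n = 2·((z_{α/2} + z_β) / d)².
z_{α/2} + z_β = 1.960 + 1.282 = 3.242.
n = 2 × (3.242 / 1.07)² = 2 × 3.030² = 2 × 9.18 = 18.4.
Round up to the next whole participant.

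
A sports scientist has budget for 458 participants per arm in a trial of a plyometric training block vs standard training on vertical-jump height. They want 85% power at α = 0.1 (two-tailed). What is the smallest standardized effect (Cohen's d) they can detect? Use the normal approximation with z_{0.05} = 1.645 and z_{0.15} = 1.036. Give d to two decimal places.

d_min ≈ 0.18

For two independent groups of n = 458 each: d_min = (z_{α/2} + z_β)·√(2/n).
z-sum = 1.645 + 1.036 = 2.681.
d_min = 2.681 × √(2/458) = 2.681 × 0.0661 = 0.177.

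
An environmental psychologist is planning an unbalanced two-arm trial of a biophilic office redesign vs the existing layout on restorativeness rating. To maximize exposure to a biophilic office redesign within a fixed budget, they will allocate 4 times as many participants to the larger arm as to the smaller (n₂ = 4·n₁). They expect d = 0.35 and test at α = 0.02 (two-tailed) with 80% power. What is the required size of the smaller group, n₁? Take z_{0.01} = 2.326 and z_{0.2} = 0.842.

With allocation ratio k = n₂/n₁ = 4, Var(x̄₁−x̄₂) = σ²(1/n₁ + 1/(k·n₁)) = σ²·(k+1)/(k·n₁).
So n₁ = (1 + 1/k)·((z_{α/2} + z_β)/d)² = 1.250 × (3.168/0.35)².
n₁ = 1.250 × 81.93 = 102.4.
Round up: n₁ = 103, giving n₂ = 4 × 103 = 412.

n₁ = 103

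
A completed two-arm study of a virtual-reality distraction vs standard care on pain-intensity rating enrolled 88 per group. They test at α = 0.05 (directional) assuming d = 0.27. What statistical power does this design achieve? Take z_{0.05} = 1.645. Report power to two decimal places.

For two equal groups, power = Φ(d·√(n/2) − z_{α}).
d·√(n/2) = 0.27 × √(88/2) = 0.27 × 6.633 = 1.791.
z_β = 1.791 − 1.645 = 0.146.
Power = Φ(0.146) = 0.558.

power ≈ 0.56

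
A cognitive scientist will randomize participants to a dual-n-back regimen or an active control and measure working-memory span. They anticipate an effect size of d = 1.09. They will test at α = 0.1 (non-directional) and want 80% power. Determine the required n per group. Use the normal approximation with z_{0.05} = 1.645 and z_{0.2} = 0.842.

For two independent groups with equal n: n = 2·((z_{α/2} + z_β) / d)².
z_{α/2} + z_β = 1.645 + 0.842 = 2.487.
n = 2 × (2.487 / 1.09)² = 2 × 2.282² = 2 × 5.21 = 10.4.
Round up to the next whole participant.

n = 11 per group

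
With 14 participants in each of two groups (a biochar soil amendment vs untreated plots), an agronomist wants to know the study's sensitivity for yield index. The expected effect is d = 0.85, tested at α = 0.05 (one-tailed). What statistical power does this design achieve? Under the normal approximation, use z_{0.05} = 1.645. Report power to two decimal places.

power ≈ 0.73

For two equal groups, power = Φ(d·√(n/2) − z_{α}).
d·√(n/2) = 0.85 × √(14/2) = 0.85 × 2.646 = 2.249.
z_β = 2.249 − 1.645 = 0.604.
Power = Φ(0.604) = 0.727.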